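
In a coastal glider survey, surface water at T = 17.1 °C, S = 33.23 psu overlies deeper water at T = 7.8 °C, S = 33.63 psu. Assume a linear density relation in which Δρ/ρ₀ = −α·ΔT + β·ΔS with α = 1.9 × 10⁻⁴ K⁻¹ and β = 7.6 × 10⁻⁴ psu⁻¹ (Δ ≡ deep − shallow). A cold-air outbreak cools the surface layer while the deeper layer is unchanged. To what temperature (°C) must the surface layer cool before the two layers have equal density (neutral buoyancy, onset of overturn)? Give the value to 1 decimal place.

Neutral buoyancy requires Δρ = 0, i.e. −α(T_deep − T_surf′) + β(S_deep − S_surf) = 0.
T_surf′ = T_deep − (β/α)·ΔS = 7.8 − (7.6 × 10⁻⁴/1.9 × 10⁻⁴)·(+0.40) = 6.200 °C.
Cooling required: 17.1 − (6.200) = 10.900 °C.

6.2 °C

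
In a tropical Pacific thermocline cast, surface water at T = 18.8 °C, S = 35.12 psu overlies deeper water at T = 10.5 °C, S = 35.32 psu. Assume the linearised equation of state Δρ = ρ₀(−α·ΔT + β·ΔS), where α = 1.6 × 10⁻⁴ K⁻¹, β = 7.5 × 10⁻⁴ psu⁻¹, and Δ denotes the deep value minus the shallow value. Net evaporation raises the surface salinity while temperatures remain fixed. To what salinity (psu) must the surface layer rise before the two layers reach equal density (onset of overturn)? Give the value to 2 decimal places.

Neutral buoyancy requires −α(T_deep − T_surf) + β(S_deep − S_surf′) = 0.
S_surf′ = S_deep − (α/β)·ΔT = 35.32 − (1.6 × 10⁻⁴/7.5 × 10⁻⁴)·(-8.3) = 37.0907 psu.
Increase required: 37.0907 − 35.12 = 1.9707 psu.

37.09 psu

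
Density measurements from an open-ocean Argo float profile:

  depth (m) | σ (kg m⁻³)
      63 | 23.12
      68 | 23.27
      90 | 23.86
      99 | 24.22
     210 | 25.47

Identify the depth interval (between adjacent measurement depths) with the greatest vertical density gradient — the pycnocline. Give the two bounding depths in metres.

Compute the density gradient over each adjacent pair:
  63–68 m: Δρ/Δz = 0.15/5 = 0.030 kg m⁻⁴
  68–90 m: Δρ/Δz = 0.59/22 = 0.027 kg m⁻⁴
  90–99 m: Δρ/Δz = 0.36/9 = 0.040 kg m⁻⁴
  99–210 m: Δρ/Δz = 1.25/111 = 0.011 kg m⁻⁴
The largest gradient is in the 90–99 m interval — the pycnocline.

90–99 m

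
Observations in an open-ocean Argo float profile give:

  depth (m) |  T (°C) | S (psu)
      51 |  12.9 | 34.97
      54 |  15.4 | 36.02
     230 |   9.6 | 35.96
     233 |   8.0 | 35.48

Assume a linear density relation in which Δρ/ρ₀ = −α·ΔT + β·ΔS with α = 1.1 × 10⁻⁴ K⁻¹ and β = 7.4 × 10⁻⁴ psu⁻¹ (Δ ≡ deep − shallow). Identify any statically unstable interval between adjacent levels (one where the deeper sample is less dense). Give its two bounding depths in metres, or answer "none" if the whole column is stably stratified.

230–233 m

Evaluate Δρ/ρ₀ = −αΔT + βΔS across each adjacent pair:
  51–54 m: −αΔT+βΔS = −(1.1 × 10⁻⁴)(+2.5)+(7.4 × 10⁻⁴)(+1.05) = 5.0 × 10⁻⁴ → stable
  54–230 m: −αΔT+βΔS = −(1.1 × 10⁻⁴)(-5.8)+(7.4 × 10⁻⁴)(-0.06) = 5.9 × 10⁻⁴ → stable
  230–233 m: −αΔT+βΔS = −(1.1 × 10⁻⁴)(-1.6)+(7.4 × 10⁻⁴)(-0.48) = -1.8 × 10⁻⁴ → UNSTABLE
The 230–233 m interval has Δρ < 0: lighter water underlies denser water.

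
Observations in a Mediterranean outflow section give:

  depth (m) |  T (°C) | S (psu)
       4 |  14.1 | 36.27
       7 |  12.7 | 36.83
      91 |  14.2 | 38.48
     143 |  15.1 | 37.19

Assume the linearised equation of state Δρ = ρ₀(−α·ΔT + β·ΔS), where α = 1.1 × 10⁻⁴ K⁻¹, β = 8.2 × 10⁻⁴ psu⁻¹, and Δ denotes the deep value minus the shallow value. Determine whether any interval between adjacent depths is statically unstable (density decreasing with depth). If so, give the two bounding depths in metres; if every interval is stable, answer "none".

Evaluate Δρ/ρ₀ = −αΔT + βΔS across each adjacent pair:
  4–7 m: −αΔT+βΔS = −(1.1 × 10⁻⁴)(-1.4)+(8.2 × 10⁻⁴)(+0.56) = 6.1 × 10⁻⁴ → stable
  7–91 m: −αΔT+βΔS = −(1.1 × 10⁻⁴)(+1.5)+(8.2 × 10⁻⁴)(+1.65) = 1.2 × 10⁻³ → stable
  91–143 m: −αΔT+βΔS = −(1.1 × 10⁻⁴)(+0.9)+(8.2 × 10⁻⁴)(-1.29) = -1.2 × 10⁻³ → UNSTABLE
The 91–143 m interval has Δρ < 0: lighter water underlies denser water.

91–143 m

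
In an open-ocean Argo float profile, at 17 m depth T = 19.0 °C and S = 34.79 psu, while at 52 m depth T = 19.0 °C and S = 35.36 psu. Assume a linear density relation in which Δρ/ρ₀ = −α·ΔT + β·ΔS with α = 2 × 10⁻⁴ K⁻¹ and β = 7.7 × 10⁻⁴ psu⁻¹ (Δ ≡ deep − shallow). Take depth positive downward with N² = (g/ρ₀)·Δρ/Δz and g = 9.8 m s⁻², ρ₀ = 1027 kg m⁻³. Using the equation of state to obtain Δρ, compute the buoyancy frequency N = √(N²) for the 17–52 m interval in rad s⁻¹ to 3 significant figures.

0.0111 rad s⁻¹

ΔT = +0.0 K, ΔS = +0.57 psu (deep − shallow).
Δρ/ρ₀ = −αΔT + βΔS = 0 + 4.389 × 10⁻⁴ = 4.389 × 10⁻⁴, so Δρ ≈ 0.4508 kg m⁻³.
N² = (g/ρ₀)·Δρ/Δz = g·(Δρ/ρ₀)/Δz = 9.8 × 4.389 × 10⁻⁴ / 35 = 1.2289 × 10⁻⁴ s⁻².
N = √(1.2289 × 10⁻⁴) = 0.011086 rad s⁻¹ ≈ 0.0111 rad s⁻¹.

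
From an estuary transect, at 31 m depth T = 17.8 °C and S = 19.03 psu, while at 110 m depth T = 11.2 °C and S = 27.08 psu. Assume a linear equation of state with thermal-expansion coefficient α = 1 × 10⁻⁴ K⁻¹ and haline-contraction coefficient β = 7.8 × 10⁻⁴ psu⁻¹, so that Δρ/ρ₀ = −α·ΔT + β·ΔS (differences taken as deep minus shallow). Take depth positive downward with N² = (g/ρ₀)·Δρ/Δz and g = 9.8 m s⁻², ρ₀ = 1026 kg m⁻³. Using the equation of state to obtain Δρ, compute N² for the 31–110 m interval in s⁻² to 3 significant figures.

ΔT = -6.6 K, ΔS = +8.05 psu (deep − shallow).
Δρ/ρ₀ = −αΔT + βΔS = 6.60 × 10⁻⁴ + 6.279 × 10⁻³ = 6.939 × 10⁻³, so Δρ ≈ 7.119 kg m⁻³.
N² = (g/ρ₀)·Δρ/Δz = g·(Δρ/ρ₀)/Δz = 9.8 × 6.939 × 10⁻³ / 79 = 8.6079 × 10⁻⁴ s⁻² ≈ 8.61 × 10⁻⁴ s⁻².

8.61 × 10⁻⁴ s⁻²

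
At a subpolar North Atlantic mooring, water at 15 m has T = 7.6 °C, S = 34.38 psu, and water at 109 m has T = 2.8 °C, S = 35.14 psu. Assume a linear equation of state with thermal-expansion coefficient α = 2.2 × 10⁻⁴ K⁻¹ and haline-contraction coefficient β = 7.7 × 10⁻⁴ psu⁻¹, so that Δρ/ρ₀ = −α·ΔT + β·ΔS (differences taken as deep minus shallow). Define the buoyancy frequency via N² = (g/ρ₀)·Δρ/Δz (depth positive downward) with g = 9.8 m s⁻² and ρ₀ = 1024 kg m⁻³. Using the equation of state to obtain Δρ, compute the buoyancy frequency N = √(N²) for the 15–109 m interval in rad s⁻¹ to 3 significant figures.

ΔT = -4.8 K, ΔS = +0.76 psu (deep − shallow).
Δρ/ρ₀ = −αΔT + βΔS = 1.056 × 10⁻³ + 5.852 × 10⁻⁴ = 1.6412 × 10⁻³, so Δρ ≈ 1.681 kg m⁻³.
N² = (g/ρ₀)·Δρ/Δz = g·(Δρ/ρ₀)/Δz = 9.8 × 1.6412 × 10⁻³ / 94 = 1.7110 × 10⁻⁴ s⁻².
N = √(1.7110 × 10⁻⁴) = 0.013081 rad s⁻¹ ≈ 0.0131 rad s⁻¹.

0.0131 rad s⁻¹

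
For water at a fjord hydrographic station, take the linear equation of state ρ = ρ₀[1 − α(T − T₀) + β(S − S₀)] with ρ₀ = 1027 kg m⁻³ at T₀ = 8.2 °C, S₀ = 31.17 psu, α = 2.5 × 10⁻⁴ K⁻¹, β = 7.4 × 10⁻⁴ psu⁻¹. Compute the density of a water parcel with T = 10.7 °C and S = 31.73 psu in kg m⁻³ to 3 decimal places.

T − T₀ = +2.5 K, S − S₀ = +0.56 psu.
Bracket = 1 − α·(+2.5) + β·(+0.56) = 1 + (-2.106 × 10⁻⁴) = 0.9997894.
ρ = 1027 × 0.9997894 = 1026.784 kg m⁻³.

1026.784 kg m⁻³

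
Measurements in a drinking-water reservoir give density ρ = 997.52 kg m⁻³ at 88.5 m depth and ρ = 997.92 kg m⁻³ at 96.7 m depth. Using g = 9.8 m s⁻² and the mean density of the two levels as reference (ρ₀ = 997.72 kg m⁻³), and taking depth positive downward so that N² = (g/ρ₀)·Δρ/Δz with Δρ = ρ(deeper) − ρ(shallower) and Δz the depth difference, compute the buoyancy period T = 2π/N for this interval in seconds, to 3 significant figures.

287 s

Δρ = 997.92 − 997.52 = 0.40 kg m⁻³ over Δz = 96.7 − 88.5 = 8.2 m.
N² = (9.8/997.72) × (0.40/8.2) = 4.7914 × 10⁻⁴ s⁻².
N = √(4.7914 × 10⁻⁴) = 0.021889 rad s⁻¹, so T = 2π/N = 287.05 s ≈ 287 s.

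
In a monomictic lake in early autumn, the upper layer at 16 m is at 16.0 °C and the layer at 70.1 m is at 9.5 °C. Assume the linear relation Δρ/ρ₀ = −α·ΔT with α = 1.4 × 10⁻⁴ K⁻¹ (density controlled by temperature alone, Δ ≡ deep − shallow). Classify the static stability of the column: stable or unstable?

stable

ΔT = 9.5 − 16.0 = -6.5 K, so Δρ/ρ₀ = −αΔT = 9.10 × 10⁻⁴.
Δρ/ρ₀ > 0, so Δρ > 0: deeper water is denser → statically stable.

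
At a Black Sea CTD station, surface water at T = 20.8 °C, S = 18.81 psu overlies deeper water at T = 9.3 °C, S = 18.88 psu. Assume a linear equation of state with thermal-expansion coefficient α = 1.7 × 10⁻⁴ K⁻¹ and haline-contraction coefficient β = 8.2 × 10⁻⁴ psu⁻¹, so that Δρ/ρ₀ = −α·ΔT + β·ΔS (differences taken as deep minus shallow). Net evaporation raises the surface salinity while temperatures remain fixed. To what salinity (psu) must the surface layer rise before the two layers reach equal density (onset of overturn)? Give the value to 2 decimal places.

Neutral buoyancy requires −α(T_deep − T_surf) + β(S_deep − S_surf′) = 0.
S_surf′ = S_deep − (α/β)·ΔT = 18.88 − (1.7 × 10⁻⁴/8.2 × 10⁻⁴)·(-11.5) = 21.2641 psu.
Increase required: 21.2641 − 18.81 = 2.4541 psu.

21.26 psu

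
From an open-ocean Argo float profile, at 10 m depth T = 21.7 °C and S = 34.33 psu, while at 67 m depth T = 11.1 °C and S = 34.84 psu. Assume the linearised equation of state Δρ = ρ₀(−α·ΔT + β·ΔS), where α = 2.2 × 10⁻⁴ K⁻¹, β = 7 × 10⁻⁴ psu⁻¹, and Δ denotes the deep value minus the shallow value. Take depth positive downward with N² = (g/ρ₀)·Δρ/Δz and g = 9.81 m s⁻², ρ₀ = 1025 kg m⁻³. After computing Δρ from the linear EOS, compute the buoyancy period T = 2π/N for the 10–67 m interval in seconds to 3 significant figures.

292 s

ΔT = -10.6 K, ΔS = +0.51 psu (deep − shallow).
Δρ/ρ₀ = −αΔT + βΔS = 2.332 × 10⁻³ + 3.57 × 10⁻⁴ = 2.689 × 10⁻³, so Δρ ≈ 2.756 kg m⁻³.
N² = (g/ρ₀)·Δρ/Δz = g·(Δρ/ρ₀)/Δz = 9.81 × 2.689 × 10⁻³ / 57 = 4.6279 × 10⁻⁴ s⁻².
N = √(4.6279 × 10⁻⁴) = 0.021513 rad s⁻¹ → T = 2π/N = 292.06 s ≈ 292 s.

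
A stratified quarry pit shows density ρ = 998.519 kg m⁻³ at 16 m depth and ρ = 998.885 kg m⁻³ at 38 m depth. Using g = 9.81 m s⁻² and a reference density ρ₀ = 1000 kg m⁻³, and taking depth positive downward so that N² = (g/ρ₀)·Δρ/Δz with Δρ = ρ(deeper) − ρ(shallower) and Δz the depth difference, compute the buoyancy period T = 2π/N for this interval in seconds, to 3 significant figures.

Δρ = 998.885 − 998.519 = 0.366 kg m⁻³ over Δz = 38 − 16 = 22 m.
N² = (9.81/1000) × (0.366/22) = 1.6320 × 10⁻⁴ s⁻².
N = √(1.6320 × 10⁻⁴) = 0.012775 rad s⁻¹, so T = 2π/N = 491.83 s ≈ 492 s.
N² > 0, so the interval is statically stable.

492 s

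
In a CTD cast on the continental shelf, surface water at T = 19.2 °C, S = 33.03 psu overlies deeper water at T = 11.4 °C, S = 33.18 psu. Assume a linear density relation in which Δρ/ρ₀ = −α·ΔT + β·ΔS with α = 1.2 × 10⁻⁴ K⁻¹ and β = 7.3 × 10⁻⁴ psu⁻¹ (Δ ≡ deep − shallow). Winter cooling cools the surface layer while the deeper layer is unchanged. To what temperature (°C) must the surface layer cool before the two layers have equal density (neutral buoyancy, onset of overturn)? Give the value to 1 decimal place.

Neutral buoyancy requires Δρ = 0, i.e. −α(T_deep − T_surf′) + β(S_deep − S_surf) = 0.
T_surf′ = T_deep − (β/α)·ΔS = 11.4 − (7.3 × 10⁻⁴/1.2 × 10⁻⁴)·(+0.15) = 10.488 °C.
Cooling required: 19.2 − (10.488) = 8.712 °C.

10.5 °C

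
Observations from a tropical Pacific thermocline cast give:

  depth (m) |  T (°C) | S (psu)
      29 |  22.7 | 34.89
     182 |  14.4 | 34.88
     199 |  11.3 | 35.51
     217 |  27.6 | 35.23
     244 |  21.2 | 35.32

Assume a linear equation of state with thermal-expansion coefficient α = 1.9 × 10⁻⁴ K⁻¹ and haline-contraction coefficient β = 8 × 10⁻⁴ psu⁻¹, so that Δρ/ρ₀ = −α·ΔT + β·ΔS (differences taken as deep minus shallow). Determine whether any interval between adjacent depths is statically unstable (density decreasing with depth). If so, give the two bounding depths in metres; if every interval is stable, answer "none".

Evaluate Δρ/ρ₀ = −αΔT + βΔS across each adjacent pair:
  29–182 m: −αΔT+βΔS = −(1.9 × 10⁻⁴)(-8.3)+(8 × 10⁻⁴)(-0.01) = 1.6 × 10⁻³ → stable
  182–199 m: −αΔT+βΔS = −(1.9 × 10⁻⁴)(-3.1)+(8 × 10⁻⁴)(+0.63) = 1.1 × 10⁻³ → stable
  199–217 m: −αΔT+βΔS = −(1.9 × 10⁻⁴)(+16.3)+(8 × 10⁻⁴)(-0.28) = -3.3 × 10⁻³ → UNSTABLE
  217–244 m: −αΔT+βΔS = −(1.9 × 10⁻⁴)(-6.4)+(8 × 10⁻⁴)(+0.09) = 1.3 × 10⁻³ → stable
The 199–217 m interval has Δρ < 0: lighter water underlies denser water.

199–217 m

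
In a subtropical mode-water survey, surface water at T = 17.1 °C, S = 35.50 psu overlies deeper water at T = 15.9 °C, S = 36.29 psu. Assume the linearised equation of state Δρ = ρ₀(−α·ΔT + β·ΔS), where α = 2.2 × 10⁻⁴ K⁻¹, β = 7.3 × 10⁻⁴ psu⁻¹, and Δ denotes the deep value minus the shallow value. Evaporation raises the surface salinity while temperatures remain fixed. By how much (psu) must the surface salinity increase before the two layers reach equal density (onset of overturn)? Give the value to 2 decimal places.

Neutral buoyancy requires −α(T_deep − T_surf) + β(S_deep − S_surf′) = 0.
S_surf′ = S_deep − (α/β)·ΔT = 36.29 − (2.2 × 10⁻⁴/7.3 × 10⁻⁴)·(-1.2) = 36.6516 psu.
Increase required: 36.6516 − 35.50 = 1.1516 psu.

1.15 psu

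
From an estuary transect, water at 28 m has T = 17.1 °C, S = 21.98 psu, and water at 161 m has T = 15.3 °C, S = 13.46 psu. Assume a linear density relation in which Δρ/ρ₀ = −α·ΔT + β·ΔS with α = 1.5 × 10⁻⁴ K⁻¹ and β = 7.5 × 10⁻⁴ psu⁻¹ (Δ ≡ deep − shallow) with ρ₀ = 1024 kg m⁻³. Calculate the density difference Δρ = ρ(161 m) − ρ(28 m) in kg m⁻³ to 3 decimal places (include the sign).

-6.267 kg m⁻³

ΔT = -1.8 K, ΔS = -8.52 psu (deep − shallow).
Δρ/ρ₀ = −(1.5 × 10⁻⁴)(-1.8) + (7.5 × 10⁻⁴)(-8.52) = -6.12 × 10⁻³.
Δρ = 1024 × (-6.12 × 10⁻³) = -6.267 kg m⁻³.
Negative Δρ: lighter below, statically unstable.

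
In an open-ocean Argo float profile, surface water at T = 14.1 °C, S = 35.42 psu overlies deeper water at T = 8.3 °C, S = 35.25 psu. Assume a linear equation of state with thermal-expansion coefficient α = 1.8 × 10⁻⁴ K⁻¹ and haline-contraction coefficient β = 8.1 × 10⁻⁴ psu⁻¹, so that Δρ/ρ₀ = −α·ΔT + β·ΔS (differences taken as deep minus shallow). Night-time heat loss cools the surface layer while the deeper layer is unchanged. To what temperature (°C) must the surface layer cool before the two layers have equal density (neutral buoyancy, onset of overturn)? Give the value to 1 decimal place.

Neutral buoyancy requires Δρ = 0, i.e. −α(T_deep − T_surf′) + β(S_deep − S_surf) = 0.
T_surf′ = T_deep − (β/α)·ΔS = 8.3 − (8.1 × 10⁻⁴/1.8 × 10⁻⁴)·(-0.17) = 9.065 °C.
Cooling required: 14.1 − (9.065) = 5.035 °C.

9.1 °C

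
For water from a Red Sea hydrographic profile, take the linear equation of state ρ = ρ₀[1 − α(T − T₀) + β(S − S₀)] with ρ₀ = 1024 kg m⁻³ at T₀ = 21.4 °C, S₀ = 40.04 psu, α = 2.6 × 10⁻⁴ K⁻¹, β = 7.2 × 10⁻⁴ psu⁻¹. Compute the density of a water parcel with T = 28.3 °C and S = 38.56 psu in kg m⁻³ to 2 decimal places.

T − T₀ = +6.9 K, S − S₀ = -1.48 psu.
Bracket = 1 − α·(+6.9) + β·(-1.48) = 1 + (-2.8596 × 10⁻³) = 0.9971404.
ρ = 1024 × 0.9971404 = 1021.07 kg m⁻³.

1021.07 kg m⁻³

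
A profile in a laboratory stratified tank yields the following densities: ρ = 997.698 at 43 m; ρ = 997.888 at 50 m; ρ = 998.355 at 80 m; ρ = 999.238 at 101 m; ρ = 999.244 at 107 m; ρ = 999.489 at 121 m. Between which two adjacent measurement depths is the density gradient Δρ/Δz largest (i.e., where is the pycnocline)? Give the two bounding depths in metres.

Compute the density gradient over each adjacent pair:
  43–50 m: Δρ/Δz = 0.190/7 = 0.027 kg m⁻⁴
  50–80 m: Δρ/Δz = 0.467/30 = 0.016 kg m⁻⁴
  80–101 m: Δρ/Δz = 0.883/21 = 0.042 kg m⁻⁴
  101–107 m: Δρ/Δz = 0.006/6 = 1.0 × 10⁻³ kg m⁻⁴
  107–121 m: Δρ/Δz = 0.245/14 = 0.017 kg m⁻⁴
The largest gradient is in the 80–101 m interval — the pycnocline.

80–101 m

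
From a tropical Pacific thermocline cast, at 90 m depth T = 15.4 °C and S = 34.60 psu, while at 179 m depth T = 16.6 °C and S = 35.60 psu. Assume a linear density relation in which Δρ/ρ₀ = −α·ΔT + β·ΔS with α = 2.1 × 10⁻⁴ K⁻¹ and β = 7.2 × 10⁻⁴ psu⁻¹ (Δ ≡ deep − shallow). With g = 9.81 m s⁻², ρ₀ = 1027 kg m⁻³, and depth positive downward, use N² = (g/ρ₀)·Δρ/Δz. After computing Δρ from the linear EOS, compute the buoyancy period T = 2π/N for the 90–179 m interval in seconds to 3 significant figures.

875 s

ΔT = +1.2 K, ΔS = +1.00 psu (deep − shallow).
Δρ/ρ₀ = −αΔT + βΔS = -2.52 × 10⁻⁴ + 7.20 × 10⁻⁴ = 4.68 × 10⁻⁴, so Δρ ≈ 0.4806 kg m⁻³.
N² = (g/ρ₀)·Δρ/Δz = g·(Δρ/ρ₀)/Δz = 9.81 × 4.68 × 10⁻⁴ / 89 = 5.1585 × 10⁻⁵ s⁻².
N = √(5.1585 × 10⁻⁵) = 7.1823 × 10⁻³ rad s⁻¹ → T = 2π/N = 874.82 s ≈ 875 s.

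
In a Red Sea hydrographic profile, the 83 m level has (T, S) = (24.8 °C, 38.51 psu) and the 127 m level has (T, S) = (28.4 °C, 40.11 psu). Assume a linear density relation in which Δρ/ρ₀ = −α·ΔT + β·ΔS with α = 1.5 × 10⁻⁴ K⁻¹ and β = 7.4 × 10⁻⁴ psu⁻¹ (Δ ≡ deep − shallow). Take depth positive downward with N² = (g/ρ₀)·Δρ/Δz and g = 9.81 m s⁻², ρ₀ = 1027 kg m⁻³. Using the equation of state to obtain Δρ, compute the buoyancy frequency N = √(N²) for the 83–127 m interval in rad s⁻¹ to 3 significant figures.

0.0120 rad s⁻¹

ΔT = +3.6 K, ΔS = +1.60 psu (deep − shallow).
Δρ/ρ₀ = −αΔT + βΔS = -5.40 × 10⁻⁴ + 1.184 × 10⁻³ = 6.44 × 10⁻⁴, so Δρ ≈ 0.6614 kg m⁻³.
N² = (g/ρ₀)·Δρ/Δz = g·(Δρ/ρ₀)/Δz = 9.81 × 6.44 × 10⁻⁴ / 44 = 1.4358 × 10⁻⁴ s⁻².
N = √(1.4358 × 10⁻⁴) = 0.011982 rad s⁻¹ ≈ 0.0120 rad s⁻¹.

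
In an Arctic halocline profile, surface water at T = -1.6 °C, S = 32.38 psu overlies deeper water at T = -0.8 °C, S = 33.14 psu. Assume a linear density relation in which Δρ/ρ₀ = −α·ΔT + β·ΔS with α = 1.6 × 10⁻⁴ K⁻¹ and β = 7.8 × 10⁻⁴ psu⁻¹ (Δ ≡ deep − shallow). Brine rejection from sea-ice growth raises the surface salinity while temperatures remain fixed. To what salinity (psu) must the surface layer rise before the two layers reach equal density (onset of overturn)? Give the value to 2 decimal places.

32.98 psu

Neutral buoyancy requires −α(T_deep − T_surf) + β(S_deep − S_surf′) = 0.
S_surf′ = S_deep − (α/β)·ΔT = 33.14 − (1.6 × 10⁻⁴/7.8 × 10⁻⁴)·(+0.8) = 32.9759 psu.
Increase required: 32.9759 − 32.38 = 0.5959 psu.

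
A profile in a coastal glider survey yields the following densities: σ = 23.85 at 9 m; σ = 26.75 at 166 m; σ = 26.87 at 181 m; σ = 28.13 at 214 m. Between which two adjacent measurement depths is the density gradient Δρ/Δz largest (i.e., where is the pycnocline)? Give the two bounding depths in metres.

181–214 m

Compute the density gradient over each adjacent pair:
  9–166 m: Δρ/Δz = 2.90/157 = 0.018 kg m⁻⁴
  166–181 m: Δρ/Δz = 0.12/15 = 8.0 × 10⁻³ kg m⁻⁴
  181–214 m: Δρ/Δz = 1.26/33 = 0.038 kg m⁻⁴
The largest gradient is in the 181–214 m interval — the pycnocline.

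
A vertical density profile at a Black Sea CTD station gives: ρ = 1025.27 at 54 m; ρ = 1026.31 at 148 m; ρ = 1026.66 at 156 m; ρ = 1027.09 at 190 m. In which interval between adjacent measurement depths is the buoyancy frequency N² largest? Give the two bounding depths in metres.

148–156 m

Compute the density gradient over each adjacent pair:
  54–148 m: Δρ/Δz = 1.04/94 = 0.011 kg m⁻⁴
  148–156 m: Δρ/Δz = 0.35/8 = 0.044 kg m⁻⁴
  156–190 m: Δρ/Δz = 0.43/34 = 0.013 kg m⁻⁴
The largest gradient is in the 148–156 m interval — the pycnocline.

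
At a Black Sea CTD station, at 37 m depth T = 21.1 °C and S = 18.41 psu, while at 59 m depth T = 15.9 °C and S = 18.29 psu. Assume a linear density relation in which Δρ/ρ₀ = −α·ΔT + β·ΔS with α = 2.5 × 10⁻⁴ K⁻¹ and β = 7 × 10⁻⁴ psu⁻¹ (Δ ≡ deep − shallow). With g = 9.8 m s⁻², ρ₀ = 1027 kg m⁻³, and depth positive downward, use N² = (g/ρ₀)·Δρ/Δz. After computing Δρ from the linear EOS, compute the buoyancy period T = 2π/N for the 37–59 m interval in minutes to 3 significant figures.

ΔT = -5.2 K, ΔS = -0.12 psu (deep − shallow).
Δρ/ρ₀ = −αΔT + βΔS = 1.30 × 10⁻³ − 8.40 × 10⁻⁵ = 1.216 × 10⁻³, so Δρ ≈ 1.249 kg m⁻³.
N² = (g/ρ₀)·Δρ/Δz = g·(Δρ/ρ₀)/Δz = 9.8 × 1.216 × 10⁻³ / 22 = 5.4167 × 10⁻⁴ s⁻².
N = √(5.4167 × 10⁻⁴) = 0.023274 rad s⁻¹ → T = 2π/N = 269.97 s = 4.4995 min ≈ 4.50 min.

4.50 min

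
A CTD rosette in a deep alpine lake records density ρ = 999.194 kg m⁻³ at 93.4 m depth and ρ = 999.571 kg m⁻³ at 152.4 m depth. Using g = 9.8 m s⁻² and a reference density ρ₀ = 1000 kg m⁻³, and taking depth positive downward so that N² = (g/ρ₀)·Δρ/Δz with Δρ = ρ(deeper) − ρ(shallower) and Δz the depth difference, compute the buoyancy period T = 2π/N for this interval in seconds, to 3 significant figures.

Δρ = 999.571 − 999.194 = 0.377 kg m⁻³ over Δz = 152.4 − 93.4 = 59 m.
N² = (9.8/1000) × (0.377/59) = 6.2620 × 10⁻⁵ s⁻².
N = √(6.2620 × 10⁻⁵) = 7.9133 × 10⁻³ rad s⁻¹, so T = 2π/N = 794.00 s ≈ 794 s.
N² > 0, so the interval is statically stable.

794 s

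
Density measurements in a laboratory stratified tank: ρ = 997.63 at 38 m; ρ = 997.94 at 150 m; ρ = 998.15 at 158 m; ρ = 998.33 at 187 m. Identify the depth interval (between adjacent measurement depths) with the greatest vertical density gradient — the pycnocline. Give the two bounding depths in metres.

150–158 m

Compute the density gradient over each adjacent pair:
  38–150 m: Δρ/Δz = 0.31/112 = 2.8 × 10⁻³ kg m⁻⁴
  150–158 m: Δρ/Δz = 0.21/8 = 0.026 kg m⁻⁴
  158–187 m: Δρ/Δz = 0.18/29 = 6.2 × 10⁻³ kg m⁻⁴
The largest gradient is in the 150–158 m interval — the pycnocline.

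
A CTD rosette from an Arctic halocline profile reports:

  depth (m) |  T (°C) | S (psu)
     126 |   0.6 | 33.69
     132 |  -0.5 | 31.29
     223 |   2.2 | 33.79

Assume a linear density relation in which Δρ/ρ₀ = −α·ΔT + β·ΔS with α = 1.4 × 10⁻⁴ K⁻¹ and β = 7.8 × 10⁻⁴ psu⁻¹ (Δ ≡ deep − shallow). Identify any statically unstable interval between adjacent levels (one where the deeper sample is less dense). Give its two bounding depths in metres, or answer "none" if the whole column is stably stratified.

126–132 m

Evaluate Δρ/ρ₀ = −αΔT + βΔS across each adjacent pair:
  126–132 m: −αΔT+βΔS = −(1.4 × 10⁻⁴)(-1.1)+(7.8 × 10⁻⁴)(-2.40) = -1.7 × 10⁻³ → UNSTABLE
  132–223 m: −αΔT+βΔS = −(1.4 × 10⁻⁴)(+2.7)+(7.8 × 10⁻⁴)(+2.50) = 1.6 × 10⁻³ → stable
The 126–132 m interval has Δρ < 0: lighter water underlies denser water.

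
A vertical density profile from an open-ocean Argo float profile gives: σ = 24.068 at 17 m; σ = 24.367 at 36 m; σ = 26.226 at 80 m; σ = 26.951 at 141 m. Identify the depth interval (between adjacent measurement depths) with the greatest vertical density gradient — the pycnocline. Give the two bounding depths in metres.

Compute the density gradient over each adjacent pair:
  17–36 m: Δρ/Δz = 0.299/19 = 0.016 kg m⁻⁴
  36–80 m: Δρ/Δz = 1.859/44 = 0.042 kg m⁻⁴
  80–141 m: Δρ/Δz = 0.725/61 = 0.012 kg m⁻⁴
The largest gradient is in the 36–80 m interval — the pycnocline.

36–80 m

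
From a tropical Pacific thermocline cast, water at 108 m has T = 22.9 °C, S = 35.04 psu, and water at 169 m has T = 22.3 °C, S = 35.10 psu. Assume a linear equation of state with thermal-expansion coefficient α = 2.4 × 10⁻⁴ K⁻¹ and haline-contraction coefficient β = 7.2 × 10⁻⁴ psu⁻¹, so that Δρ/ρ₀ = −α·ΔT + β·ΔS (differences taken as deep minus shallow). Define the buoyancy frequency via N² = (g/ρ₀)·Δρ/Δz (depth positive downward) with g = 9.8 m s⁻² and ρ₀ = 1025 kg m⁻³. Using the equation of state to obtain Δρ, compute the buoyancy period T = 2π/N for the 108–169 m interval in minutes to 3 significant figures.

19.1 min

ΔT = -0.6 K, ΔS = +0.06 psu (deep − shallow).
Δρ/ρ₀ = −αΔT + βΔS = 1.44 × 10⁻⁴ + 4.32 × 10⁻⁵ = 1.872 × 10⁻⁴, so Δρ ≈ 0.1919 kg m⁻³.
N² = (g/ρ₀)·Δρ/Δz = g·(Δρ/ρ₀)/Δz = 9.8 × 1.872 × 10⁻⁴ / 61 = 3.0075 × 10⁻⁵ s⁻².
N = √(3.0075 × 10⁻⁵) = 5.4841 × 10⁻³ rad s⁻¹ → T = 2π/N = 1.1457 × 10³ s = 19.095 min ≈ 19.1 min.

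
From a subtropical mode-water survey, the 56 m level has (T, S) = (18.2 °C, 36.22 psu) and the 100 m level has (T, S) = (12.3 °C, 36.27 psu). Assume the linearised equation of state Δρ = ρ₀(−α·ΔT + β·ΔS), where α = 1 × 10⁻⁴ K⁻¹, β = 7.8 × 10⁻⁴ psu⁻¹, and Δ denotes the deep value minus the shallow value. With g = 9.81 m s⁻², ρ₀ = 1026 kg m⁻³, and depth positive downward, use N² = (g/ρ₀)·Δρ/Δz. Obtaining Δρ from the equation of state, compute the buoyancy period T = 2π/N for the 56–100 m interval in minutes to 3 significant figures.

8.84 min

ΔT = -5.9 K, ΔS = +0.05 psu (deep − shallow).
Δρ/ρ₀ = −αΔT + βΔS = 5.90 × 10⁻⁴ + 3.90 × 10⁻⁵ = 6.29 × 10⁻⁴, so Δρ ≈ 0.6454 kg m⁻³.
N² = (g/ρ₀)·Δρ/Δz = g·(Δρ/ρ₀)/Δz = 9.81 × 6.29 × 10⁻⁴ / 44 = 1.4024 × 10⁻⁴ s⁻².
N = √(1.4024 × 10⁻⁴) = 0.011842 rad s⁻¹ → T = 2π/N = 530.58 s = 8.8430 min ≈ 8.84 min.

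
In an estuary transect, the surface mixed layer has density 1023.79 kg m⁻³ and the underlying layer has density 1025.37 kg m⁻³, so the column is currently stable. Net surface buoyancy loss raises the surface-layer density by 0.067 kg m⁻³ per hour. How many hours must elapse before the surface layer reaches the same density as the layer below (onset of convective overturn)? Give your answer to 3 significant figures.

23.6 hours

Density deficit of the surface layer: 1025.37 − 1023.79 = 1.58 kg m⁻³.
Required change = 1.58 / 0.067 = 23.6 hours.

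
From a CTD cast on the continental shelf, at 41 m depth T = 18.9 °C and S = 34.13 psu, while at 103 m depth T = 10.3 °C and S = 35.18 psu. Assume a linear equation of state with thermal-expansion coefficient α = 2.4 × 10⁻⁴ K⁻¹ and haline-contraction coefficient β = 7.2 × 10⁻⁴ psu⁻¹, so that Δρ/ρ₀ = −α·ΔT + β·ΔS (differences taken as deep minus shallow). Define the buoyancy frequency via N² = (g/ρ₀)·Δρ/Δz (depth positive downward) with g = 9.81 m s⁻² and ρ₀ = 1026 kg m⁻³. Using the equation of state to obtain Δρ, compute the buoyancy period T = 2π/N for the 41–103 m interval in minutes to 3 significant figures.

ΔT = -8.6 K, ΔS = +1.05 psu (deep − shallow).
Δρ/ρ₀ = −αΔT + βΔS = 2.064 × 10⁻³ + 7.56 × 10⁻⁴ = 2.82 × 10⁻³, so Δρ ≈ 2.893 kg m⁻³.
N² = (g/ρ₀)·Δρ/Δz = g·(Δρ/ρ₀)/Δz = 9.81 × 2.82 × 10⁻³ / 62 = 4.4620 × 10⁻⁴ s⁻².
N = √(4.4620 × 10⁻⁴) = 0.021123 rad s⁻¹ → T = 2π/N = 297.46 s = 4.9577 min ≈ 4.96 min.

4.96 min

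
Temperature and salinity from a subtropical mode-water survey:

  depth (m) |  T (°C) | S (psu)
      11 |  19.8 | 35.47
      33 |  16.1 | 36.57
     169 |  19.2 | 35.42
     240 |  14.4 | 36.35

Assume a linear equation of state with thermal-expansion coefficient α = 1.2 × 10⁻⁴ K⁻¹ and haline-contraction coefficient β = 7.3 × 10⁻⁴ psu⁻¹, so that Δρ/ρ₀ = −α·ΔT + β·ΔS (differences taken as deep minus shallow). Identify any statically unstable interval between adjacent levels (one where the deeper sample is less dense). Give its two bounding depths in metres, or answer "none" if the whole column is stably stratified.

33–169 m

Evaluate Δρ/ρ₀ = −αΔT + βΔS across each adjacent pair:
  11–33 m: −αΔT+βΔS = −(1.2 × 10⁻⁴)(-3.7)+(7.3 × 10⁻⁴)(+1.10) = 1.2 × 10⁻³ → stable
  33–169 m: −αΔT+βΔS = −(1.2 × 10⁻⁴)(+3.1)+(7.3 × 10⁻⁴)(-1.15) = -1.2 × 10⁻³ → UNSTABLE
  169–240 m: −αΔT+βΔS = −(1.2 × 10⁻⁴)(-4.8)+(7.3 × 10⁻⁴)(+0.93) = 1.3 × 10⁻³ → stable
The 33–169 m interval has Δρ < 0: lighter water underlies denser water.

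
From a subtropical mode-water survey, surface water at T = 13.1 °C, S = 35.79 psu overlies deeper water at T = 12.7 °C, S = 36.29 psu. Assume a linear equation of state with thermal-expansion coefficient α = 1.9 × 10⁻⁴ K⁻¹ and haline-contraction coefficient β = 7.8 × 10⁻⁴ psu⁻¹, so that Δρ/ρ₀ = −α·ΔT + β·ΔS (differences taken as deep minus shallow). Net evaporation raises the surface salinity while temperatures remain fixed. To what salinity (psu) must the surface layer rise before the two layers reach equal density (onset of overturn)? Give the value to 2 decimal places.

36.39 psu

Neutral buoyancy requires −α(T_deep − T_surf) + β(S_deep − S_surf′) = 0.
S_surf′ = S_deep − (α/β)·ΔT = 36.29 − (1.9 × 10⁻⁴/7.8 × 10⁻⁴)·(-0.4) = 36.3874 psu.
Increase required: 36.3874 − 35.79 = 0.5974 psu.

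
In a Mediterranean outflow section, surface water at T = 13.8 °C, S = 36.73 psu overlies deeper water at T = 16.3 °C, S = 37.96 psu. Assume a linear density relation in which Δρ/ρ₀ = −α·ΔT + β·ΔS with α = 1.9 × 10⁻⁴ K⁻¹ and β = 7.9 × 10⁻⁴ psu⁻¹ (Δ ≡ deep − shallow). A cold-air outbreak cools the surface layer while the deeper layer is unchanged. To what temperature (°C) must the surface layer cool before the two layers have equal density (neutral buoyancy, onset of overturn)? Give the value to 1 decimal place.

Neutral buoyancy requires Δρ = 0, i.e. −α(T_deep − T_surf′) + β(S_deep − S_surf) = 0.
T_surf′ = T_deep − (β/α)·ΔS = 16.3 − (7.9 × 10⁻⁴/1.9 × 10⁻⁴)·(+1.23) = 11.186 °C.
Cooling required: 13.8 − (11.186) = 2.614 °C.

11.2 °C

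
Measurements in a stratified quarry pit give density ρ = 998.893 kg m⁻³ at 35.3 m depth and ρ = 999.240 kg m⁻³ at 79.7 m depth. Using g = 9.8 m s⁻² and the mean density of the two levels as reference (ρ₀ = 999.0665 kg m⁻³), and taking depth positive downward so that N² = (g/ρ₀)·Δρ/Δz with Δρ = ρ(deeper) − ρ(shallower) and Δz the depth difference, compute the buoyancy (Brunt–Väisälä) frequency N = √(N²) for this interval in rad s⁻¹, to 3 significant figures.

Δρ = 999.240 − 998.893 = 0.347 kg m⁻³ over Δz = 79.7 − 35.3 = 44.4 m.
N² = (9.8/999.0665) × (0.347/44.4) = 7.6662 × 10⁻⁵ s⁻².
N = √(7.6662 × 10⁻⁵) = 8.7557 × 10⁻³ rad s⁻¹ ≈ 8.76 × 10⁻³ rad s⁻¹.

8.76 × 10⁻³ rad s⁻¹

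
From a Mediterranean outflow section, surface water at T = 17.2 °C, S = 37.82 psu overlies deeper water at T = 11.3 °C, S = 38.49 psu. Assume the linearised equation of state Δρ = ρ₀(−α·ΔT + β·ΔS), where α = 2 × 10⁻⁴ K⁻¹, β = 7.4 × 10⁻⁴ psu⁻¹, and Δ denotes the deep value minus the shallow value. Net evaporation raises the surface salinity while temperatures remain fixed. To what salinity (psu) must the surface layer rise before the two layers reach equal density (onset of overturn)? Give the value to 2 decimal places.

Neutral buoyancy requires −α(T_deep − T_surf) + β(S_deep − S_surf′) = 0.
S_surf′ = S_deep − (α/β)·ΔT = 38.49 − (2 × 10⁻⁴/7.4 × 10⁻⁴)·(-5.9) = 40.0846 psu.
Increase required: 40.0846 − 37.82 = 2.2646 psu.

40.08 psu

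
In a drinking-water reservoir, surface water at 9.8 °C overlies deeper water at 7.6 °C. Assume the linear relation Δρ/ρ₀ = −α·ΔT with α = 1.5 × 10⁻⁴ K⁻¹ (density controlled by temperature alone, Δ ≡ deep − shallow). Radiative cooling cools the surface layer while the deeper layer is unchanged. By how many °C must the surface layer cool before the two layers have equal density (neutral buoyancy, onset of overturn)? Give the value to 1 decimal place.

With temperature the only control, equal density requires T_surf′ = T_deep.
T_surf′ = 7.6 °C.
Cooling required: 9.8 − 7.6 = 2.2 °C.

2.2 °C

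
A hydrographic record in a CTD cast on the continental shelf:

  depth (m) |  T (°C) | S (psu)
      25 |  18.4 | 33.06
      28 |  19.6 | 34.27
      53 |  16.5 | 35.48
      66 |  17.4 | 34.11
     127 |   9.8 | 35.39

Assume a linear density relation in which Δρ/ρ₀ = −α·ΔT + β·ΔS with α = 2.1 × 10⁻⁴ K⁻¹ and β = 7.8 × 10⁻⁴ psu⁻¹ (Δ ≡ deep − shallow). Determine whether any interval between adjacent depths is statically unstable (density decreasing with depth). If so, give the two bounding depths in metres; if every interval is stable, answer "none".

Evaluate Δρ/ρ₀ = −αΔT + βΔS across each adjacent pair:
  25–28 m: −αΔT+βΔS = −(2.1 × 10⁻⁴)(+1.2)+(7.8 × 10⁻⁴)(+1.21) = 6.9 × 10⁻⁴ → stable
  28–53 m: −αΔT+βΔS = −(2.1 × 10⁻⁴)(-3.1)+(7.8 × 10⁻⁴)(+1.21) = 1.6 × 10⁻³ → stable
  53–66 m: −αΔT+βΔS = −(2.1 × 10⁻⁴)(+0.9)+(7.8 × 10⁻⁴)(-1.37) = -1.3 × 10⁻³ → UNSTABLE
  66–127 m: −αΔT+βΔS = −(2.1 × 10⁻⁴)(-7.6)+(7.8 × 10⁻⁴)(+1.28) = 2.6 × 10⁻³ → stable
The 53–66 m interval has Δρ < 0: lighter water underlies denser water.

53–66 m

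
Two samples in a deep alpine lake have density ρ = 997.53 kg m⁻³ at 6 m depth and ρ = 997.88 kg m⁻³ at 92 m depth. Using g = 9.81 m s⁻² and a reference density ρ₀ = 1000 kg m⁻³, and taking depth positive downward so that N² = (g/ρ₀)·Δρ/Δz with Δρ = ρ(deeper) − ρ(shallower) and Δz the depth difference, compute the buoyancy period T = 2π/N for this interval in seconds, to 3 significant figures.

994 s

Δρ = 997.88 − 997.53 = 0.35 kg m⁻³ over Δz = 92 − 6 = 86 m.
N² = (9.81/1000) × (0.35/86) = 3.9924 × 10⁻⁵ s⁻².
N = √(3.9924 × 10⁻⁵) = 6.3185 × 10⁻³ rad s⁻¹, so T = 2π/N = 994.41 s ≈ 994 s.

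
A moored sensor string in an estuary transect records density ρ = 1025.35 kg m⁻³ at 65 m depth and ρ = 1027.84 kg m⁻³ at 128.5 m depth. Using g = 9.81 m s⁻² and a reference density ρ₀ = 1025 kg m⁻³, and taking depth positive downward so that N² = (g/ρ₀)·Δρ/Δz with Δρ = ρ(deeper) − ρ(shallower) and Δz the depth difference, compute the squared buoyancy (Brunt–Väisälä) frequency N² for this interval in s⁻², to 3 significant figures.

Δρ = 1027.84 − 1025.35 = 2.49 kg m⁻³ over Δz = 128.5 − 65 = 63.5 m.
N² = (9.81/1025) × (2.49/63.5) = 3.7529 × 10⁻⁴ s⁻² ≈ 3.75 × 10⁻⁴ s⁻².

3.75 × 10⁻⁴ s⁻²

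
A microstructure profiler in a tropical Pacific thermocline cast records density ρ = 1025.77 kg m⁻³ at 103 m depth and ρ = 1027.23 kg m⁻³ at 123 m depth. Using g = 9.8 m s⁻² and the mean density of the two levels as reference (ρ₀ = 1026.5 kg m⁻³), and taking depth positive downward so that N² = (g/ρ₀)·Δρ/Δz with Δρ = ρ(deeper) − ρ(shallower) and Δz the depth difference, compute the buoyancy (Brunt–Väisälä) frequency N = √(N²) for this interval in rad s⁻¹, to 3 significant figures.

0.0264 rad s⁻¹

Δρ = 1027.23 − 1025.77 = 1.46 kg m⁻³ over Δz = 123 − 103 = 20 m.
N² = (9.8/1026.5) × (1.46/20) = 6.9693 × 10⁻⁴ s⁻².
N = √(6.9693 × 10⁻⁴) = 0.026399 rad s⁻¹ ≈ 0.0264 rad s⁻¹.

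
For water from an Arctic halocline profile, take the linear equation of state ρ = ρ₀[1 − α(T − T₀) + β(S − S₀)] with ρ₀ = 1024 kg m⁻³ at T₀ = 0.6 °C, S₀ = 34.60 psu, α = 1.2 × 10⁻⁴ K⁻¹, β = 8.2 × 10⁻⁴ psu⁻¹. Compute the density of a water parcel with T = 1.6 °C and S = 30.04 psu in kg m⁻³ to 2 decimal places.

1020.05 kg m⁻³

T − T₀ = +1.0 K, S − S₀ = -4.56 psu.
Bracket = 1 − α·(+1.0) + β·(-4.56) = 1 + (-3.8592 × 10⁻³) = 0.9961408.
ρ = 1024 × 0.9961408 = 1020.05 kg m⁻³.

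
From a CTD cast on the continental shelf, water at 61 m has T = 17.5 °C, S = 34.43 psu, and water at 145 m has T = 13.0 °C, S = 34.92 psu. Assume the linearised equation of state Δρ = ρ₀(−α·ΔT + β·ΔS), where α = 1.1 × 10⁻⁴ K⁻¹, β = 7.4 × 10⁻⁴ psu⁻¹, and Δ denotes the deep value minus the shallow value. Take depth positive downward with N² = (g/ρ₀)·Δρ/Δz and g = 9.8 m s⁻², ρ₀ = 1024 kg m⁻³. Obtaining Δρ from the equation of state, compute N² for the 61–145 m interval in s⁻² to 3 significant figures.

ΔT = -4.5 K, ΔS = +0.49 psu (deep − shallow).
Δρ/ρ₀ = −αΔT + βΔS = 4.95 × 10⁻⁴ + 3.626 × 10⁻⁴ = 8.576 × 10⁻⁴, so Δρ ≈ 0.8782 kg m⁻³.
N² = (g/ρ₀)·Δρ/Δz = g·(Δρ/ρ₀)/Δz = 9.8 × 8.576 × 10⁻⁴ / 84 = 1.0005 × 10⁻⁴ s⁻² ≈ 1.00 × 10⁻⁴ s⁻².

1.00 × 10⁻⁴ s⁻²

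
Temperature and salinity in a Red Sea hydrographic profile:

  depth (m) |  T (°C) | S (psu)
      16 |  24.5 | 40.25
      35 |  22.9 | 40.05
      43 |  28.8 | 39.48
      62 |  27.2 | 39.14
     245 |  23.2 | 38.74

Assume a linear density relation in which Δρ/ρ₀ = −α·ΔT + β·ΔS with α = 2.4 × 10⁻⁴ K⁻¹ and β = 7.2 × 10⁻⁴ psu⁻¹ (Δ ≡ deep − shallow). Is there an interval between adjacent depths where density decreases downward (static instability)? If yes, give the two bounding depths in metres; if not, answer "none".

Evaluate Δρ/ρ₀ = −αΔT + βΔS across each adjacent pair:
  16–35 m: −αΔT+βΔS = −(2.4 × 10⁻⁴)(-1.6)+(7.2 × 10⁻⁴)(-0.20) = 2.4 × 10⁻⁴ → stable
  35–43 m: −αΔT+βΔS = −(2.4 × 10⁻⁴)(+5.9)+(7.2 × 10⁻⁴)(-0.57) = -1.8 × 10⁻³ → UNSTABLE
  43–62 m: −αΔT+βΔS = −(2.4 × 10⁻⁴)(-1.6)+(7.2 × 10⁻⁴)(-0.34) = 1.4 × 10⁻⁴ → stable
  62–245 m: −αΔT+βΔS = −(2.4 × 10⁻⁴)(-4.0)+(7.2 × 10⁻⁴)(-0.40) = 6.7 × 10⁻⁴ → stable
The 35–43 m interval has Δρ < 0: lighter water underlies denser water.

35–43 m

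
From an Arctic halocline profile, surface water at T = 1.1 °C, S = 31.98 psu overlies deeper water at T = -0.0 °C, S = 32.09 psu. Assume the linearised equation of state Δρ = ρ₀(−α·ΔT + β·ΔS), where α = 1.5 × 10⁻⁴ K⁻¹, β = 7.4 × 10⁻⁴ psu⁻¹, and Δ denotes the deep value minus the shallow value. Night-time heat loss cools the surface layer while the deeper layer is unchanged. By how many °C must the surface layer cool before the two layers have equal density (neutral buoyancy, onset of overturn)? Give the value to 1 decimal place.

Neutral buoyancy requires Δρ = 0, i.e. −α(T_deep − T_surf′) + β(S_deep − S_surf) = 0.
T_surf′ = T_deep − (β/α)·ΔS = -0.0 − (7.4 × 10⁻⁴/1.5 × 10⁻⁴)·(+0.11) = -0.543 °C.
Cooling required: 1.1 − (-0.543) = 1.643 °C.

1.6 °C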